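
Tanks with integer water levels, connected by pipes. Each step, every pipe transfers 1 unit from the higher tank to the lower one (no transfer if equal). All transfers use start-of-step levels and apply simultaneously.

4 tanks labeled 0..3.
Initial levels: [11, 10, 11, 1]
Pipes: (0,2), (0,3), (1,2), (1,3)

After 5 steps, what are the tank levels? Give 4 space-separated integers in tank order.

Step 1: flows [0=2,0->3,2->1,1->3] -> levels [10 10 10 3]
Step 2: flows [0=2,0->3,1=2,1->3] -> levels [9 9 10 5]
Step 3: flows [2->0,0->3,2->1,1->3] -> levels [9 9 8 7]
Step 4: flows [0->2,0->3,1->2,1->3] -> levels [7 7 10 9]
Step 5: flows [2->0,3->0,2->1,3->1] -> levels [9 9 8 7]

Answer: 9 9 8 7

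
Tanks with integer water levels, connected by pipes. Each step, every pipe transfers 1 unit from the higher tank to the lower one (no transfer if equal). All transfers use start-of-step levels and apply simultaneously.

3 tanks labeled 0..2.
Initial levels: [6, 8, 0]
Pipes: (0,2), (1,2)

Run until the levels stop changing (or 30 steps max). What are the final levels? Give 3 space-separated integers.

Answer: 5 5 4

Derivation:
Step 1: flows [0->2,1->2] -> levels [5 7 2]
Step 2: flows [0->2,1->2] -> levels [4 6 4]
Step 3: flows [0=2,1->2] -> levels [4 5 5]
Step 4: flows [2->0,1=2] -> levels [5 5 4]
Step 5: flows [0->2,1->2] -> levels [4 4 6]
Step 6: flows [2->0,2->1] -> levels [5 5 4]
  -> period-2 cycle: step 6 state = step 4 state; never stabilizes
  -> state at step 30: (30-4) mod 2 = 0, same as step 4 -> [5 5 4]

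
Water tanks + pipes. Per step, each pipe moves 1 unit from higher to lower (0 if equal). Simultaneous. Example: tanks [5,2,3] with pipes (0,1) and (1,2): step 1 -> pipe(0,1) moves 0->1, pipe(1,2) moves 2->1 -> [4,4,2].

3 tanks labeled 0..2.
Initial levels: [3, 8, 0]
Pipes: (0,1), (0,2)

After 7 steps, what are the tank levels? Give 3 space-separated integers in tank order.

Step 1: flows [1->0,0->2] -> levels [3 7 1]
Step 2: flows [1->0,0->2] -> levels [3 6 2]
Step 3: flows [1->0,0->2] -> levels [3 5 3]
Step 4: flows [1->0,0=2] -> levels [4 4 3]
Step 5: flows [0=1,0->2] -> levels [3 4 4]
Step 6: flows [1->0,2->0] -> levels [5 3 3]
Step 7: flows [0->1,0->2] -> levels [3 4 4]

Answer: 3 4 4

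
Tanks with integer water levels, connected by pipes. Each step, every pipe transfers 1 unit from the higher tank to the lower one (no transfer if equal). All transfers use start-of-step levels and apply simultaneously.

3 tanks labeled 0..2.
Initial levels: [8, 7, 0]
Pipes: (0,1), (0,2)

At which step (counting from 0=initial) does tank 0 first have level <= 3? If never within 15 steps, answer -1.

Answer: -1

Derivation:
Step 1: flows [0->1,0->2] -> levels [6 8 1]
Step 2: flows [1->0,0->2] -> levels [6 7 2]
Step 3: flows [1->0,0->2] -> levels [6 6 3]
Step 4: flows [0=1,0->2] -> levels [5 6 4]
Step 5: flows [1->0,0->2] -> levels [5 5 5]
Step 6: flows [0=1,0=2] -> levels [5 5 5]
  -> stable; tank 0 stays at 5 > 3
Tank 0 never reaches <=3 within 15 steps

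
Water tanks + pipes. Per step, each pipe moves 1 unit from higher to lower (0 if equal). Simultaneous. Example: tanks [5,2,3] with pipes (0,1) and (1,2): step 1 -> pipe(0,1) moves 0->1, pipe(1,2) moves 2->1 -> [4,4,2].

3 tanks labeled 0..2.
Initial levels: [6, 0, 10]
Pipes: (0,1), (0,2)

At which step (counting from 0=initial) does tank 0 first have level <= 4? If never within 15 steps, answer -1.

Step 1: flows [0->1,2->0] -> levels [6 1 9]
Step 2: flows [0->1,2->0] -> levels [6 2 8]
Step 3: flows [0->1,2->0] -> levels [6 3 7]
Step 4: flows [0->1,2->0] -> levels [6 4 6]
Step 5: flows [0->1,0=2] -> levels [5 5 6]
Step 6: flows [0=1,2->0] -> levels [6 5 5]
Step 7: flows [0->1,0->2] -> levels [4 6 6]
Tank 0 first reaches <=4 at step 7

Answer: 7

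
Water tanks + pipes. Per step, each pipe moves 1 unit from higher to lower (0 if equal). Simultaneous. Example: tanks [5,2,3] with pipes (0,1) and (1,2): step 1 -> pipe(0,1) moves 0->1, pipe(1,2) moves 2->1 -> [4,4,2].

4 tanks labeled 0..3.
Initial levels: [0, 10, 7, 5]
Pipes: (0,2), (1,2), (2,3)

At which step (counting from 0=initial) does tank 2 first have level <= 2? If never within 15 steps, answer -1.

Step 1: flows [2->0,1->2,2->3] -> levels [1 9 6 6]
Step 2: flows [2->0,1->2,2=3] -> levels [2 8 6 6]
Step 3: flows [2->0,1->2,2=3] -> levels [3 7 6 6]
Step 4: flows [2->0,1->2,2=3] -> levels [4 6 6 6]
Step 5: flows [2->0,1=2,2=3] -> levels [5 6 5 6]
Step 6: flows [0=2,1->2,3->2] -> levels [5 5 7 5]
Step 7: flows [2->0,2->1,2->3] -> levels [6 6 4 6]
Step 8: flows [0->2,1->2,3->2] -> levels [5 5 7 5]
  -> period-2 cycle (repeats step 6); tank 2 never drops to <=2
Tank 2 never reaches <=2 within 15 steps

Answer: -1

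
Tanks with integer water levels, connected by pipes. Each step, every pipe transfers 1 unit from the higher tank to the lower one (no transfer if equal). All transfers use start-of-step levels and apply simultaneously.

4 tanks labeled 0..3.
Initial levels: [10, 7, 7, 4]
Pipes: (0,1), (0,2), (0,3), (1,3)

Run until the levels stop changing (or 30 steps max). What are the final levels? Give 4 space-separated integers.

Answer: 7 6 7 8

Derivation:
Step 1: flows [0->1,0->2,0->3,1->3] -> levels [7 7 8 6]
Step 2: flows [0=1,2->0,0->3,1->3] -> levels [7 6 7 8]
Step 3: flows [0->1,0=2,3->0,3->1] -> levels [7 8 7 6]
Step 4: flows [1->0,0=2,0->3,1->3] -> levels [7 6 7 8]
  -> period-2 cycle: step 4 state = step 2 state; never stabilizes
  -> state at step 30: (30-2) mod 2 = 0, same as step 2 -> [7 6 7 8]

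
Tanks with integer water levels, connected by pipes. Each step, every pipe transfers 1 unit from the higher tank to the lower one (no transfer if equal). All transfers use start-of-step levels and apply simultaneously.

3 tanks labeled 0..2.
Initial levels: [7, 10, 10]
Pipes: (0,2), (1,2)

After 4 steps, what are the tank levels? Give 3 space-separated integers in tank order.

Answer: 9 9 9

Derivation:
Step 1: flows [2->0,1=2] -> levels [8 10 9]
Step 2: flows [2->0,1->2] -> levels [9 9 9]
Step 3: flows [0=2,1=2] -> levels [9 9 9]
  -> stable; steps 4..4 unchanged -> [9 9 9]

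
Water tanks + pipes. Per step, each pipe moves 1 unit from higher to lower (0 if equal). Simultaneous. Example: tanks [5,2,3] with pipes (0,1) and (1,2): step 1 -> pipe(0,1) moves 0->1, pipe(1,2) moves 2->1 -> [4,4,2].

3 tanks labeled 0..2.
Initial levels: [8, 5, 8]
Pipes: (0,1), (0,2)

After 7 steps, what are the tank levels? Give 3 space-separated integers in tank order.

Answer: 7 7 7

Derivation:
Step 1: flows [0->1,0=2] -> levels [7 6 8]
Step 2: flows [0->1,2->0] -> levels [7 7 7]
Step 3: flows [0=1,0=2] -> levels [7 7 7]
  -> stable; steps 4..7 unchanged -> [7 7 7]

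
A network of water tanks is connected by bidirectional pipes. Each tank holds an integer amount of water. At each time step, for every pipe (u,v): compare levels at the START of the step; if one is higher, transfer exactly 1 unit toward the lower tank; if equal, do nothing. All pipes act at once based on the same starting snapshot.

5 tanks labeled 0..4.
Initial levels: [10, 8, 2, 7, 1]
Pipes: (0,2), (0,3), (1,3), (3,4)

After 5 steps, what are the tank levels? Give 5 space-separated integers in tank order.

Step 1: flows [0->2,0->3,1->3,3->4] -> levels [8 7 3 8 2]
Step 2: flows [0->2,0=3,3->1,3->4] -> levels [7 8 4 6 3]
Step 3: flows [0->2,0->3,1->3,3->4] -> levels [5 7 5 7 4]
Step 4: flows [0=2,3->0,1=3,3->4] -> levels [6 7 5 5 5]
Step 5: flows [0->2,0->3,1->3,3=4] -> levels [4 6 6 7 5]

Answer: 4 6 6 7 5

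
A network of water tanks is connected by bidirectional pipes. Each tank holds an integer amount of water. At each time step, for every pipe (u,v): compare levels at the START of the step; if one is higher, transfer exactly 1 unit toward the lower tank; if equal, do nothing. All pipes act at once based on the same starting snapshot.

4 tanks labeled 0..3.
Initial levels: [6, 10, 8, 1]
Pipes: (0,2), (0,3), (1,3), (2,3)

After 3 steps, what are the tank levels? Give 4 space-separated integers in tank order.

Answer: 6 7 6 6

Derivation:
Step 1: flows [2->0,0->3,1->3,2->3] -> levels [6 9 6 4]
Step 2: flows [0=2,0->3,1->3,2->3] -> levels [5 8 5 7]
Step 3: flows [0=2,3->0,1->3,3->2] -> levels [6 7 6 6]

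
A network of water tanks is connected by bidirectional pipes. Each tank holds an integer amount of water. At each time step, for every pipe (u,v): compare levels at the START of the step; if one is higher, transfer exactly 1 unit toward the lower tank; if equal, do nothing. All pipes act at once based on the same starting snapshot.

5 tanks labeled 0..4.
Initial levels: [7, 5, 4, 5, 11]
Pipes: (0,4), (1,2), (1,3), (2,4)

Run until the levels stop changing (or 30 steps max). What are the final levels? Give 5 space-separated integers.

Step 1: flows [4->0,1->2,1=3,4->2] -> levels [8 4 6 5 9]
Step 2: flows [4->0,2->1,3->1,4->2] -> levels [9 6 6 4 7]
Step 3: flows [0->4,1=2,1->3,4->2] -> levels [8 5 7 5 7]
Step 4: flows [0->4,2->1,1=3,2=4] -> levels [7 6 6 5 8]
Step 5: flows [4->0,1=2,1->3,4->2] -> levels [8 5 7 6 6]
Step 6: flows [0->4,2->1,3->1,2->4] -> levels [7 7 5 5 8]
Step 7: flows [4->0,1->2,1->3,4->2] -> levels [8 5 7 6 6]
  -> period-2 cycle: step 7 state = step 5 state; never stabilizes
  -> state at step 30: (30-5) mod 2 = 1, same as step 6 -> [7 7 5 5 8]

Answer: 7 7 5 5 8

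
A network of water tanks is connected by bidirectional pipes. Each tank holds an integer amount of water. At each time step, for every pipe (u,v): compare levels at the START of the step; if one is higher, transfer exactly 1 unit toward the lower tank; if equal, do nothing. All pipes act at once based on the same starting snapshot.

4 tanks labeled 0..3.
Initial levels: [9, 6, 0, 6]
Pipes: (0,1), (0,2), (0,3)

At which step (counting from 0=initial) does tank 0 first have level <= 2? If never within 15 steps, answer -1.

Answer: -1

Derivation:
Step 1: flows [0->1,0->2,0->3] -> levels [6 7 1 7]
Step 2: flows [1->0,0->2,3->0] -> levels [7 6 2 6]
Step 3: flows [0->1,0->2,0->3] -> levels [4 7 3 7]
Step 4: flows [1->0,0->2,3->0] -> levels [5 6 4 6]
Step 5: flows [1->0,0->2,3->0] -> levels [6 5 5 5]
Step 6: flows [0->1,0->2,0->3] -> levels [3 6 6 6]
Step 7: flows [1->0,2->0,3->0] -> levels [6 5 5 5]
  -> period-2 cycle (repeats step 5); tank 0 never drops to <=2
Tank 0 never reaches <=2 within 15 steps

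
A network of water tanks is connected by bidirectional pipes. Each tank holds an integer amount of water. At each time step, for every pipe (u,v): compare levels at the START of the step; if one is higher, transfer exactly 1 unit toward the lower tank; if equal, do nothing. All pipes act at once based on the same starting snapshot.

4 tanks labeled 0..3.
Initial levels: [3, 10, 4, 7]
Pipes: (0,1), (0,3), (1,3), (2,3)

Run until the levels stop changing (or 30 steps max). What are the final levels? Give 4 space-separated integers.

Answer: 7 6 6 5

Derivation:
Step 1: flows [1->0,3->0,1->3,3->2] -> levels [5 8 5 6]
Step 2: flows [1->0,3->0,1->3,3->2] -> levels [7 6 6 5]
Step 3: flows [0->1,0->3,1->3,2->3] -> levels [5 6 5 8]
Step 4: flows [1->0,3->0,3->1,3->2] -> levels [7 6 6 5]
  -> period-2 cycle: step 4 state = step 2 state; never stabilizes
  -> state at step 30: (30-2) mod 2 = 0, same as step 2 -> [7 6 6 5]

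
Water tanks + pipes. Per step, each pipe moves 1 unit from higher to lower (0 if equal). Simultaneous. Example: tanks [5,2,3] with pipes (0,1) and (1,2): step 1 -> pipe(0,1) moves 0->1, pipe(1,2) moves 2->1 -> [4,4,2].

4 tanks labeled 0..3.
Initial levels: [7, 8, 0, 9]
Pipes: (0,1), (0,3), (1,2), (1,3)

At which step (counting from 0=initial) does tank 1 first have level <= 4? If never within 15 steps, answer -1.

Step 1: flows [1->0,3->0,1->2,3->1] -> levels [9 7 1 7]
Step 2: flows [0->1,0->3,1->2,1=3] -> levels [7 7 2 8]
Step 3: flows [0=1,3->0,1->2,3->1] -> levels [8 7 3 6]
Step 4: flows [0->1,0->3,1->2,1->3] -> levels [6 6 4 8]
Step 5: flows [0=1,3->0,1->2,3->1] -> levels [7 6 5 6]
Step 6: flows [0->1,0->3,1->2,1=3] -> levels [5 6 6 7]
Step 7: flows [1->0,3->0,1=2,3->1] -> levels [7 6 6 5]
Step 8: flows [0->1,0->3,1=2,1->3] -> levels [5 6 6 7]
  -> period-2 cycle (repeats step 6); tank 1 never drops to <=4
Tank 1 never reaches <=4 within 15 steps

Answer: -1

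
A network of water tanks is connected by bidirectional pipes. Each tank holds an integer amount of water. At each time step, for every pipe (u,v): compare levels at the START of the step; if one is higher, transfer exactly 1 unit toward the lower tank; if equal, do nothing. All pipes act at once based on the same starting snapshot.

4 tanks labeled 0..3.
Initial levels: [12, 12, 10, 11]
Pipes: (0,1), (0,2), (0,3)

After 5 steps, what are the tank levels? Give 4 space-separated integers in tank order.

Step 1: flows [0=1,0->2,0->3] -> levels [10 12 11 12]
Step 2: flows [1->0,2->0,3->0] -> levels [13 11 10 11]
Step 3: flows [0->1,0->2,0->3] -> levels [10 12 11 12]
  -> period-2 cycle: step 3 state = step 1 state
  -> state at step 5: (5-1) mod 2 = 0, same as step 1 -> [10 12 11 12]

Answer: 10 12 11 12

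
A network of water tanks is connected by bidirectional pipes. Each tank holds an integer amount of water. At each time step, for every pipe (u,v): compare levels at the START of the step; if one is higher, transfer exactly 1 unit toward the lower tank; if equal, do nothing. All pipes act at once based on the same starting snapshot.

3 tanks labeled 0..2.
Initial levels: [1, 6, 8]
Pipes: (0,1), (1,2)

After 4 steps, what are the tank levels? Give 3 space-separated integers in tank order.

Answer: 5 5 5

Derivation:
Step 1: flows [1->0,2->1] -> levels [2 6 7]
Step 2: flows [1->0,2->1] -> levels [3 6 6]
Step 3: flows [1->0,1=2] -> levels [4 5 6]
Step 4: flows [1->0,2->1] -> levels [5 5 5]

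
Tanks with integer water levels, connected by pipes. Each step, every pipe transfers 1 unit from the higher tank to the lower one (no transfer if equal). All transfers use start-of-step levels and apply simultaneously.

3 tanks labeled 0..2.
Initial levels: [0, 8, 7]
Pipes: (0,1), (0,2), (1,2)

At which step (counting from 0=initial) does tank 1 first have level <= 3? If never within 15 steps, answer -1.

Step 1: flows [1->0,2->0,1->2] -> levels [2 6 7]
Step 2: flows [1->0,2->0,2->1] -> levels [4 6 5]
Step 3: flows [1->0,2->0,1->2] -> levels [6 4 5]
Step 4: flows [0->1,0->2,2->1] -> levels [4 6 5]
  -> period-2 cycle (repeats step 2); tank 1 never drops to <=3
Tank 1 never reaches <=3 within 15 steps

Answer: -1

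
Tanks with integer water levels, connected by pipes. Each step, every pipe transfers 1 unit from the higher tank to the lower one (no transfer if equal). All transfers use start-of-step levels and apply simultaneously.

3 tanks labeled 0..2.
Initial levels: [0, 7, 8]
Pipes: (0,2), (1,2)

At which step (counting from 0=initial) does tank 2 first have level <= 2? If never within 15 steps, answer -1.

Answer: -1

Derivation:
Step 1: flows [2->0,2->1] -> levels [1 8 6]
Step 2: flows [2->0,1->2] -> levels [2 7 6]
Step 3: flows [2->0,1->2] -> levels [3 6 6]
Step 4: flows [2->0,1=2] -> levels [4 6 5]
Step 5: flows [2->0,1->2] -> levels [5 5 5]
Step 6: flows [0=2,1=2] -> levels [5 5 5]
  -> stable; tank 2 stays at 5 > 2
Tank 2 never reaches <=2 within 15 steps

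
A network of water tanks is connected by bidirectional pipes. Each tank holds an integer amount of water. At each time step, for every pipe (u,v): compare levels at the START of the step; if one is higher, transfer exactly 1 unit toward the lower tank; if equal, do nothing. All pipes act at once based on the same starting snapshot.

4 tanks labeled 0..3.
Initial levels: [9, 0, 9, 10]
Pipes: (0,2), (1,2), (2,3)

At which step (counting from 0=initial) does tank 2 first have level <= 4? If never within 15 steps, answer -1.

Step 1: flows [0=2,2->1,3->2] -> levels [9 1 9 9]
Step 2: flows [0=2,2->1,2=3] -> levels [9 2 8 9]
Step 3: flows [0->2,2->1,3->2] -> levels [8 3 9 8]
Step 4: flows [2->0,2->1,2->3] -> levels [9 4 6 9]
Step 5: flows [0->2,2->1,3->2] -> levels [8 5 7 8]
Step 6: flows [0->2,2->1,3->2] -> levels [7 6 8 7]
Step 7: flows [2->0,2->1,2->3] -> levels [8 7 5 8]
Step 8: flows [0->2,1->2,3->2] -> levels [7 6 8 7]
  -> period-2 cycle (repeats step 6); tank 2 never drops to <=4
Tank 2 never reaches <=4 within 15 steps

Answer: -1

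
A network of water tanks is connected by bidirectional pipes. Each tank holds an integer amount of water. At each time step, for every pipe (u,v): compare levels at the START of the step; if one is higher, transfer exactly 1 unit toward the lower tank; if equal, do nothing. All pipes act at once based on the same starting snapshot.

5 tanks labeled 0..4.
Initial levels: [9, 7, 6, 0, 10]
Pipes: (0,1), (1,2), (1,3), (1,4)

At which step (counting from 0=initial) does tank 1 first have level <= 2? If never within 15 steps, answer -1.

Answer: -1

Derivation:
Step 1: flows [0->1,1->2,1->3,4->1] -> levels [8 7 7 1 9]
Step 2: flows [0->1,1=2,1->3,4->1] -> levels [7 8 7 2 8]
Step 3: flows [1->0,1->2,1->3,1=4] -> levels [8 5 8 3 8]
Step 4: flows [0->1,2->1,1->3,4->1] -> levels [7 7 7 4 7]
Step 5: flows [0=1,1=2,1->3,1=4] -> levels [7 6 7 5 7]
Step 6: flows [0->1,2->1,1->3,4->1] -> levels [6 8 6 6 6]
Step 7: flows [1->0,1->2,1->3,1->4] -> levels [7 4 7 7 7]
Step 8: flows [0->1,2->1,3->1,4->1] -> levels [6 8 6 6 6]
  -> period-2 cycle (repeats step 6); tank 1 never drops to <=2
Tank 1 never reaches <=2 within 15 steps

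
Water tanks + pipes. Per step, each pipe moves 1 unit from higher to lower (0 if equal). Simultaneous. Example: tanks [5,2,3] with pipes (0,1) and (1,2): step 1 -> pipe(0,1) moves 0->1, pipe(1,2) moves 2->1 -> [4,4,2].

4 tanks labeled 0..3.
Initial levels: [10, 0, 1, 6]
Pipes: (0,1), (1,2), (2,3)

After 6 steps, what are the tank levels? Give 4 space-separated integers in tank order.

Answer: 5 4 5 3

Derivation:
Step 1: flows [0->1,2->1,3->2] -> levels [9 2 1 5]
Step 2: flows [0->1,1->2,3->2] -> levels [8 2 3 4]
Step 3: flows [0->1,2->1,3->2] -> levels [7 4 3 3]
Step 4: flows [0->1,1->2,2=3] -> levels [6 4 4 3]
Step 5: flows [0->1,1=2,2->3] -> levels [5 5 3 4]
Step 6: flows [0=1,1->2,3->2] -> levels [5 4 5 3]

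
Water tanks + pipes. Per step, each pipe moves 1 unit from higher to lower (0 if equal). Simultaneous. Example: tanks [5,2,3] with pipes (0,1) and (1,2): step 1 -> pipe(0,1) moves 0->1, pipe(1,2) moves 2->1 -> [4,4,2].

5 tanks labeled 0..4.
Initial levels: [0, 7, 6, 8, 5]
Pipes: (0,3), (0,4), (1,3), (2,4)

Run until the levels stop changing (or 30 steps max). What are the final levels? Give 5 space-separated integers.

Step 1: flows [3->0,4->0,3->1,2->4] -> levels [2 8 5 6 5]
Step 2: flows [3->0,4->0,1->3,2=4] -> levels [4 7 5 6 4]
Step 3: flows [3->0,0=4,1->3,2->4] -> levels [5 6 4 6 5]
Step 4: flows [3->0,0=4,1=3,4->2] -> levels [6 6 5 5 4]
Step 5: flows [0->3,0->4,1->3,2->4] -> levels [4 5 4 7 6]
Step 6: flows [3->0,4->0,3->1,4->2] -> levels [6 6 5 5 4]
  -> period-2 cycle: step 6 state = step 4 state; never stabilizes
  -> state at step 30: (30-4) mod 2 = 0, same as step 4 -> [6 6 5 5 4]

Answer: 6 6 5 5 4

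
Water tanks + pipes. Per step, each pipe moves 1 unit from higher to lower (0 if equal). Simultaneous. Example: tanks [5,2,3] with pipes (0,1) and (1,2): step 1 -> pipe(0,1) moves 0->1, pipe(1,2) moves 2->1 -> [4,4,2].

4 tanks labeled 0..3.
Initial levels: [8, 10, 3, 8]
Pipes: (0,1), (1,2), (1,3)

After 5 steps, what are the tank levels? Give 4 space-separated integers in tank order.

Answer: 8 5 8 8

Derivation:
Step 1: flows [1->0,1->2,1->3] -> levels [9 7 4 9]
Step 2: flows [0->1,1->2,3->1] -> levels [8 8 5 8]
Step 3: flows [0=1,1->2,1=3] -> levels [8 7 6 8]
Step 4: flows [0->1,1->2,3->1] -> levels [7 8 7 7]
Step 5: flows [1->0,1->2,1->3] -> levels [8 5 8 8]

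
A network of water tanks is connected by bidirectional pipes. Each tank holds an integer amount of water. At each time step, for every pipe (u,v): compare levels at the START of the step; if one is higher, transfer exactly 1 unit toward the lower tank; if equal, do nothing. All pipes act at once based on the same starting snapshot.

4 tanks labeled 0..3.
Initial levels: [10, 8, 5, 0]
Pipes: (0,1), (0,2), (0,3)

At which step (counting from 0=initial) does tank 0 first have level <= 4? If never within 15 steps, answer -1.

Answer: -1

Derivation:
Step 1: flows [0->1,0->2,0->3] -> levels [7 9 6 1]
Step 2: flows [1->0,0->2,0->3] -> levels [6 8 7 2]
Step 3: flows [1->0,2->0,0->3] -> levels [7 7 6 3]
Step 4: flows [0=1,0->2,0->3] -> levels [5 7 7 4]
Step 5: flows [1->0,2->0,0->3] -> levels [6 6 6 5]
Step 6: flows [0=1,0=2,0->3] -> levels [5 6 6 6]
Step 7: flows [1->0,2->0,3->0] -> levels [8 5 5 5]
Step 8: flows [0->1,0->2,0->3] -> levels [5 6 6 6]
  -> period-2 cycle (repeats step 6); tank 0 never drops to <=4
Tank 0 never reaches <=4 within 15 steps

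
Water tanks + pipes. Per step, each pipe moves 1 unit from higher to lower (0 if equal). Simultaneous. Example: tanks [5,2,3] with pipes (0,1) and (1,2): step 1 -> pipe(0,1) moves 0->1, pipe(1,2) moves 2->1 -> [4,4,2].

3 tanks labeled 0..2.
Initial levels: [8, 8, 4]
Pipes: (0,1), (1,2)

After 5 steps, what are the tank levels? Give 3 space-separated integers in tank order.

Answer: 7 6 7

Derivation:
Step 1: flows [0=1,1->2] -> levels [8 7 5]
Step 2: flows [0->1,1->2] -> levels [7 7 6]
Step 3: flows [0=1,1->2] -> levels [7 6 7]
Step 4: flows [0->1,2->1] -> levels [6 8 6]
Step 5: flows [1->0,1->2] -> levels [7 6 7]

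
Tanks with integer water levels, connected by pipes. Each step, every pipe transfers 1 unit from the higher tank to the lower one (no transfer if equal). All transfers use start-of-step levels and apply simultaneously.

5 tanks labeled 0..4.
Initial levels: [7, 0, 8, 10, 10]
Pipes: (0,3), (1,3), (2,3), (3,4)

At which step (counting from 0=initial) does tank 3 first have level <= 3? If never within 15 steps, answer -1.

Answer: -1

Derivation:
Step 1: flows [3->0,3->1,3->2,3=4] -> levels [8 1 9 7 10]
Step 2: flows [0->3,3->1,2->3,4->3] -> levels [7 2 8 9 9]
Step 3: flows [3->0,3->1,3->2,3=4] -> levels [8 3 9 6 9]
Step 4: flows [0->3,3->1,2->3,4->3] -> levels [7 4 8 8 8]
Step 5: flows [3->0,3->1,2=3,3=4] -> levels [8 5 8 6 8]
Step 6: flows [0->3,3->1,2->3,4->3] -> levels [7 6 7 8 7]
Step 7: flows [3->0,3->1,3->2,3->4] -> levels [8 7 8 4 8]
Step 8: flows [0->3,1->3,2->3,4->3] -> levels [7 6 7 8 7]
  -> period-2 cycle (repeats step 6); tank 3 never drops to <=3
Tank 3 never reaches <=3 within 15 steps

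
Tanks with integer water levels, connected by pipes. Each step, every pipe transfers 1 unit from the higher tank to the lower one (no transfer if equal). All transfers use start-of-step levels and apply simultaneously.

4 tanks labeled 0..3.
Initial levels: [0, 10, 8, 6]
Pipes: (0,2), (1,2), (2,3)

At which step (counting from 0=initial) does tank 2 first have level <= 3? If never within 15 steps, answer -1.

Step 1: flows [2->0,1->2,2->3] -> levels [1 9 7 7]
Step 2: flows [2->0,1->2,2=3] -> levels [2 8 7 7]
Step 3: flows [2->0,1->2,2=3] -> levels [3 7 7 7]
Step 4: flows [2->0,1=2,2=3] -> levels [4 7 6 7]
Step 5: flows [2->0,1->2,3->2] -> levels [5 6 7 6]
Step 6: flows [2->0,2->1,2->3] -> levels [6 7 4 7]
Step 7: flows [0->2,1->2,3->2] -> levels [5 6 7 6]
  -> period-2 cycle (repeats step 5); tank 2 never drops to <=3
Tank 2 never reaches <=3 within 15 steps

Answer: -1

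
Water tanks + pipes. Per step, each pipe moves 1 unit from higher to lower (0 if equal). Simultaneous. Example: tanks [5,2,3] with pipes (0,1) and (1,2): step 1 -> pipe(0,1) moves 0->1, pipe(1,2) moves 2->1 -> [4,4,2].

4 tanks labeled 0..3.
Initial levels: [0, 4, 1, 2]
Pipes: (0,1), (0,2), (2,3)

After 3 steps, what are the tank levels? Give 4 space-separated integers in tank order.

Answer: 2 2 1 2

Derivation:
Step 1: flows [1->0,2->0,3->2] -> levels [2 3 1 1]
Step 2: flows [1->0,0->2,2=3] -> levels [2 2 2 1]
Step 3: flows [0=1,0=2,2->3] -> levels [2 2 1 2]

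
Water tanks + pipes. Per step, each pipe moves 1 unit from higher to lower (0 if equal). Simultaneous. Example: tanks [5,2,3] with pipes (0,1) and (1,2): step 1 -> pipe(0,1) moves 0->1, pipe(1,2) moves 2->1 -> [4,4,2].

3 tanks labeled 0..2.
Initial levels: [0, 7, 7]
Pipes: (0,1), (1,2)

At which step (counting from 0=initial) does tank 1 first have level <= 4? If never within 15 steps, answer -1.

Step 1: flows [1->0,1=2] -> levels [1 6 7]
Step 2: flows [1->0,2->1] -> levels [2 6 6]
Step 3: flows [1->0,1=2] -> levels [3 5 6]
Step 4: flows [1->0,2->1] -> levels [4 5 5]
Step 5: flows [1->0,1=2] -> levels [5 4 5]
Tank 1 first reaches <=4 at step 5

Answer: 5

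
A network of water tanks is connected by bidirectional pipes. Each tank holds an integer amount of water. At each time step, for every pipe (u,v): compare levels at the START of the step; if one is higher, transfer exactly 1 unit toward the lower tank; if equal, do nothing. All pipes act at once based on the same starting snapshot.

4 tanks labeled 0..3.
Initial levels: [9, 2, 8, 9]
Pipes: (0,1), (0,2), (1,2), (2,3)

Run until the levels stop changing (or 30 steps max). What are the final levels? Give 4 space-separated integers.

Step 1: flows [0->1,0->2,2->1,3->2] -> levels [7 4 9 8]
Step 2: flows [0->1,2->0,2->1,2->3] -> levels [7 6 6 9]
Step 3: flows [0->1,0->2,1=2,3->2] -> levels [5 7 8 8]
Step 4: flows [1->0,2->0,2->1,2=3] -> levels [7 7 6 8]
Step 5: flows [0=1,0->2,1->2,3->2] -> levels [6 6 9 7]
Step 6: flows [0=1,2->0,2->1,2->3] -> levels [7 7 6 8]
  -> period-2 cycle: step 6 state = step 4 state; never stabilizes
  -> state at step 30: (30-4) mod 2 = 0, same as step 4 -> [7 7 6 8]

Answer: 7 7 6 8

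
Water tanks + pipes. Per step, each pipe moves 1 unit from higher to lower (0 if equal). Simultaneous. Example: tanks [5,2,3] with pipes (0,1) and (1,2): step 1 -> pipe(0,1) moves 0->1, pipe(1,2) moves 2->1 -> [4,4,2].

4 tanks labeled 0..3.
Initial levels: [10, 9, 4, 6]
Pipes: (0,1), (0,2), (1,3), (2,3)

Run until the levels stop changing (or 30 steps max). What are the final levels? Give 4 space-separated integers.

Step 1: flows [0->1,0->2,1->3,3->2] -> levels [8 9 6 6]
Step 2: flows [1->0,0->2,1->3,2=3] -> levels [8 7 7 7]
Step 3: flows [0->1,0->2,1=3,2=3] -> levels [6 8 8 7]
Step 4: flows [1->0,2->0,1->3,2->3] -> levels [8 6 6 9]
Step 5: flows [0->1,0->2,3->1,3->2] -> levels [6 8 8 7]
  -> period-2 cycle: step 5 state = step 3 state; never stabilizes
  -> state at step 30: (30-3) mod 2 = 1, same as step 4 -> [8 6 6 9]

Answer: 8 6 6 9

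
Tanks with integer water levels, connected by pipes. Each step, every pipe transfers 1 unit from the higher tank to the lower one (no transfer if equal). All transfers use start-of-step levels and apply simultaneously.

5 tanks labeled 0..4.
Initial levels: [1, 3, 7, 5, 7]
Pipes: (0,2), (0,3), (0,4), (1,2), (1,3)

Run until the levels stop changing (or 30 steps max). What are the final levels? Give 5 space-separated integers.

Answer: 6 5 4 4 4

Derivation:
Step 1: flows [2->0,3->0,4->0,2->1,3->1] -> levels [4 5 5 3 6]
Step 2: flows [2->0,0->3,4->0,1=2,1->3] -> levels [5 4 4 5 5]
Step 3: flows [0->2,0=3,0=4,1=2,3->1] -> levels [4 5 5 4 5]
Step 4: flows [2->0,0=3,4->0,1=2,1->3] -> levels [6 4 4 5 4]
Step 5: flows [0->2,0->3,0->4,1=2,3->1] -> levels [3 5 5 5 5]
Step 6: flows [2->0,3->0,4->0,1=2,1=3] -> levels [6 5 4 4 4]
Step 7: flows [0->2,0->3,0->4,1->2,1->3] -> levels [3 3 6 6 5]
Step 8: flows [2->0,3->0,4->0,2->1,3->1] -> levels [6 5 4 4 4]
  -> period-2 cycle: step 8 state = step 6 state; never stabilizes
  -> state at step 30: (30-6) mod 2 = 0, same as step 6 -> [6 5 4 4 4]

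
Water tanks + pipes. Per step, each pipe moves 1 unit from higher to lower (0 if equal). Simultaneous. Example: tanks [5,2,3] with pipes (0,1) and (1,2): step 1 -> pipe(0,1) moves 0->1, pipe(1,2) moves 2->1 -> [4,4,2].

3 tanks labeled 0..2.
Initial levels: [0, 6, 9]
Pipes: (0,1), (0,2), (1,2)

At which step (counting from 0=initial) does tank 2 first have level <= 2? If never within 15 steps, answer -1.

Answer: -1

Derivation:
Step 1: flows [1->0,2->0,2->1] -> levels [2 6 7]
Step 2: flows [1->0,2->0,2->1] -> levels [4 6 5]
Step 3: flows [1->0,2->0,1->2] -> levels [6 4 5]
Step 4: flows [0->1,0->2,2->1] -> levels [4 6 5]
  -> period-2 cycle (repeats step 2); tank 2 never drops to <=2
Tank 2 never reaches <=2 within 15 steps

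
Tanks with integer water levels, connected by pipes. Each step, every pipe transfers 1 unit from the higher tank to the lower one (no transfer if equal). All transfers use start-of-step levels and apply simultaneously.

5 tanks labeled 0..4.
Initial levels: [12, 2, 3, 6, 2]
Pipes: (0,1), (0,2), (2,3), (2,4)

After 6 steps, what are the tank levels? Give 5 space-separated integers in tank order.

Step 1: flows [0->1,0->2,3->2,2->4] -> levels [10 3 4 5 3]
Step 2: flows [0->1,0->2,3->2,2->4] -> levels [8 4 5 4 4]
Step 3: flows [0->1,0->2,2->3,2->4] -> levels [6 5 4 5 5]
Step 4: flows [0->1,0->2,3->2,4->2] -> levels [4 6 7 4 4]
Step 5: flows [1->0,2->0,2->3,2->4] -> levels [6 5 4 5 5]
  -> period-2 cycle: step 5 state = step 3 state
  -> state at step 6: (6-3) mod 2 = 1, same as step 4 -> [4 6 7 4 4]

Answer: 4 6 7 4 4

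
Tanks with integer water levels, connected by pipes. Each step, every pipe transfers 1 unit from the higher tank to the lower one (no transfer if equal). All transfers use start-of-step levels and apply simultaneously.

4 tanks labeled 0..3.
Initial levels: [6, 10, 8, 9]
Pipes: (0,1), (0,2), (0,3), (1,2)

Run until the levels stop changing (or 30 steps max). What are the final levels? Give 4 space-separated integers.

Step 1: flows [1->0,2->0,3->0,1->2] -> levels [9 8 8 8]
Step 2: flows [0->1,0->2,0->3,1=2] -> levels [6 9 9 9]
Step 3: flows [1->0,2->0,3->0,1=2] -> levels [9 8 8 8]
  -> period-2 cycle: step 3 state = step 1 state; never stabilizes
  -> state at step 30: (30-1) mod 2 = 1, same as step 2 -> [6 9 9 9]

Answer: 6 9 9 9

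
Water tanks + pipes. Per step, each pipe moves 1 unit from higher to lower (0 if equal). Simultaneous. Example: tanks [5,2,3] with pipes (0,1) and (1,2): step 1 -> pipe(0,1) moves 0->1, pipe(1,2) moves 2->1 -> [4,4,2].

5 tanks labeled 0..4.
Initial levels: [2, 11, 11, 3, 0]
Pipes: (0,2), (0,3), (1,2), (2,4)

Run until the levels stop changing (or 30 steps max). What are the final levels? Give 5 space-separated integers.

Answer: 4 5 7 6 5

Derivation:
Step 1: flows [2->0,3->0,1=2,2->4] -> levels [4 11 9 2 1]
Step 2: flows [2->0,0->3,1->2,2->4] -> levels [4 10 8 3 2]
Step 3: flows [2->0,0->3,1->2,2->4] -> levels [4 9 7 4 3]
Step 4: flows [2->0,0=3,1->2,2->4] -> levels [5 8 6 4 4]
Step 5: flows [2->0,0->3,1->2,2->4] -> levels [5 7 5 5 5]
Step 6: flows [0=2,0=3,1->2,2=4] -> levels [5 6 6 5 5]
Step 7: flows [2->0,0=3,1=2,2->4] -> levels [6 6 4 5 6]
Step 8: flows [0->2,0->3,1->2,4->2] -> levels [4 5 7 6 5]
Step 9: flows [2->0,3->0,2->1,2->4] -> levels [6 6 4 5 6]
  -> period-2 cycle: step 9 state = step 7 state; never stabilizes
  -> state at step 30: (30-7) mod 2 = 1, same as step 8 -> [4 5 7 6 5]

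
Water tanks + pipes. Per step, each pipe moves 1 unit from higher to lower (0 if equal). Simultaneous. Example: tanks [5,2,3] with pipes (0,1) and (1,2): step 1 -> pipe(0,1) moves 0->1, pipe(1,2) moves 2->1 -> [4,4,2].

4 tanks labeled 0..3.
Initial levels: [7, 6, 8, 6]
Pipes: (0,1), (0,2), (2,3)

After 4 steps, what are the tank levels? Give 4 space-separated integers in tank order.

Step 1: flows [0->1,2->0,2->3] -> levels [7 7 6 7]
Step 2: flows [0=1,0->2,3->2] -> levels [6 7 8 6]
Step 3: flows [1->0,2->0,2->3] -> levels [8 6 6 7]
Step 4: flows [0->1,0->2,3->2] -> levels [6 7 8 6]

Answer: 6 7 8 6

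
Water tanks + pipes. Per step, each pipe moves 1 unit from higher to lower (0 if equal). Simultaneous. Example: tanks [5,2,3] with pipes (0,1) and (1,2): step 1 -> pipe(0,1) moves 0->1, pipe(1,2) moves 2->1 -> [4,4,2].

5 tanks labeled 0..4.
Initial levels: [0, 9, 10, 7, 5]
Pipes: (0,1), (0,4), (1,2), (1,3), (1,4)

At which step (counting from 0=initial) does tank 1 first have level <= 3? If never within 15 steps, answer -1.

Step 1: flows [1->0,4->0,2->1,1->3,1->4] -> levels [2 7 9 8 5]
Step 2: flows [1->0,4->0,2->1,3->1,1->4] -> levels [4 7 8 7 5]
Step 3: flows [1->0,4->0,2->1,1=3,1->4] -> levels [6 6 7 7 5]
Step 4: flows [0=1,0->4,2->1,3->1,1->4] -> levels [5 7 6 6 7]
Step 5: flows [1->0,4->0,1->2,1->3,1=4] -> levels [7 4 7 7 6]
Step 6: flows [0->1,0->4,2->1,3->1,4->1] -> levels [5 8 6 6 6]
Step 7: flows [1->0,4->0,1->2,1->3,1->4] -> levels [7 4 7 7 6]
  -> period-2 cycle (repeats step 5); tank 1 never drops to <=3
Tank 1 never reaches <=3 within 15 steps

Answer: -1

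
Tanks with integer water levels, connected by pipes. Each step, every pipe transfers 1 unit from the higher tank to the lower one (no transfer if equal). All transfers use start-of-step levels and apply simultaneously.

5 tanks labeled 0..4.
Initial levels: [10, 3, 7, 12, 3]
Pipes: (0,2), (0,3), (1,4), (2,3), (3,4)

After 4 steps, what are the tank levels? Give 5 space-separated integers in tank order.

Answer: 8 5 9 8 5

Derivation:
Step 1: flows [0->2,3->0,1=4,3->2,3->4] -> levels [10 3 9 9 4]
Step 2: flows [0->2,0->3,4->1,2=3,3->4] -> levels [8 4 10 9 4]
Step 3: flows [2->0,3->0,1=4,2->3,3->4] -> levels [10 4 8 8 5]
Step 4: flows [0->2,0->3,4->1,2=3,3->4] -> levels [8 5 9 8 5]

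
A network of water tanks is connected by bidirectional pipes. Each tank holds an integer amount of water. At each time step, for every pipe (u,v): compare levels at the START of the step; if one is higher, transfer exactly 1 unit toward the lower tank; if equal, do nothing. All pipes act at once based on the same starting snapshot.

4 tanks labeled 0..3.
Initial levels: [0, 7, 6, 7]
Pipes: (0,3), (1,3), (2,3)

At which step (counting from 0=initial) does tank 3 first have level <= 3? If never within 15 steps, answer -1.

Step 1: flows [3->0,1=3,3->2] -> levels [1 7 7 5]
Step 2: flows [3->0,1->3,2->3] -> levels [2 6 6 6]
Step 3: flows [3->0,1=3,2=3] -> levels [3 6 6 5]
Step 4: flows [3->0,1->3,2->3] -> levels [4 5 5 6]
Step 5: flows [3->0,3->1,3->2] -> levels [5 6 6 3]
Tank 3 first reaches <=3 at step 5

Answer: 5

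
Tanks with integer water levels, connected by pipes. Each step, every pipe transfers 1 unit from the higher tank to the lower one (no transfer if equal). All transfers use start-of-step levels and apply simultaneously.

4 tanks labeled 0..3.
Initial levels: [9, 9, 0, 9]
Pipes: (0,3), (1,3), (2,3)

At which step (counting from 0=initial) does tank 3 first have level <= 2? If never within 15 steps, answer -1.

Step 1: flows [0=3,1=3,3->2] -> levels [9 9 1 8]
Step 2: flows [0->3,1->3,3->2] -> levels [8 8 2 9]
Step 3: flows [3->0,3->1,3->2] -> levels [9 9 3 6]
Step 4: flows [0->3,1->3,3->2] -> levels [8 8 4 7]
Step 5: flows [0->3,1->3,3->2] -> levels [7 7 5 8]
Step 6: flows [3->0,3->1,3->2] -> levels [8 8 6 5]
Step 7: flows [0->3,1->3,2->3] -> levels [7 7 5 8]
  -> period-2 cycle (repeats step 5); tank 3 never drops to <=2
Tank 3 never reaches <=2 within 15 steps

Answer: -1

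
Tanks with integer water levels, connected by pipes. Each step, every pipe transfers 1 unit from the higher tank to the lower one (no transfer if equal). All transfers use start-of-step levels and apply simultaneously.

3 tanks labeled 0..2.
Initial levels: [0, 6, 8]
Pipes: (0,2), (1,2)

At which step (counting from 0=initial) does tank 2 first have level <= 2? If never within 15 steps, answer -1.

Answer: -1

Derivation:
Step 1: flows [2->0,2->1] -> levels [1 7 6]
Step 2: flows [2->0,1->2] -> levels [2 6 6]
Step 3: flows [2->0,1=2] -> levels [3 6 5]
Step 4: flows [2->0,1->2] -> levels [4 5 5]
Step 5: flows [2->0,1=2] -> levels [5 5 4]
Step 6: flows [0->2,1->2] -> levels [4 4 6]
Step 7: flows [2->0,2->1] -> levels [5 5 4]
  -> period-2 cycle (repeats step 5); tank 2 never drops to <=2
Tank 2 never reaches <=2 within 15 steps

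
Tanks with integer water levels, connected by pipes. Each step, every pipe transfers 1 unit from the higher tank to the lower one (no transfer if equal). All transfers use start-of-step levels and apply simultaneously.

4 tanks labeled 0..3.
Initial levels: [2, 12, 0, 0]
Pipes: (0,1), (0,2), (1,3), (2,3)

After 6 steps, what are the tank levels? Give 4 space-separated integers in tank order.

Answer: 3 4 4 3

Derivation:
Step 1: flows [1->0,0->2,1->3,2=3] -> levels [2 10 1 1]
Step 2: flows [1->0,0->2,1->3,2=3] -> levels [2 8 2 2]
Step 3: flows [1->0,0=2,1->3,2=3] -> levels [3 6 2 3]
Step 4: flows [1->0,0->2,1->3,3->2] -> levels [3 4 4 3]
Step 5: flows [1->0,2->0,1->3,2->3] -> levels [5 2 2 5]
Step 6: flows [0->1,0->2,3->1,3->2] -> levels [3 4 4 3]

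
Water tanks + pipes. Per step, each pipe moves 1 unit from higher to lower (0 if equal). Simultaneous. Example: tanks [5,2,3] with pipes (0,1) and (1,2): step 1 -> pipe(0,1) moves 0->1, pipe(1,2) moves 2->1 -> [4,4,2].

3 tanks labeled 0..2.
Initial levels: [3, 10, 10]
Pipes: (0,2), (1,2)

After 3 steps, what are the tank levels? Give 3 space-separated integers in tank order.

Answer: 6 9 8

Derivation:
Step 1: flows [2->0,1=2] -> levels [4 10 9]
Step 2: flows [2->0,1->2] -> levels [5 9 9]
Step 3: flows [2->0,1=2] -> levels [6 9 8]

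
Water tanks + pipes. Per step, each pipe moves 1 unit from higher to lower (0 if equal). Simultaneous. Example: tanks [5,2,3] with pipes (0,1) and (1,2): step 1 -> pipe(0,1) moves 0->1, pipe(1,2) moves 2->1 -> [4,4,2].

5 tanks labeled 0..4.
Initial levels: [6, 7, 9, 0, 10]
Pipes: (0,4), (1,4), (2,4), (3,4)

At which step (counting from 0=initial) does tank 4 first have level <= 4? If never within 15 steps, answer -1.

Answer: 5

Derivation:
Step 1: flows [4->0,4->1,4->2,4->3] -> levels [7 8 10 1 6]
Step 2: flows [0->4,1->4,2->4,4->3] -> levels [6 7 9 2 8]
Step 3: flows [4->0,4->1,2->4,4->3] -> levels [7 8 8 3 6]
Step 4: flows [0->4,1->4,2->4,4->3] -> levels [6 7 7 4 8]
Step 5: flows [4->0,4->1,4->2,4->3] -> levels [7 8 8 5 4]
Tank 4 first reaches <=4 at step 5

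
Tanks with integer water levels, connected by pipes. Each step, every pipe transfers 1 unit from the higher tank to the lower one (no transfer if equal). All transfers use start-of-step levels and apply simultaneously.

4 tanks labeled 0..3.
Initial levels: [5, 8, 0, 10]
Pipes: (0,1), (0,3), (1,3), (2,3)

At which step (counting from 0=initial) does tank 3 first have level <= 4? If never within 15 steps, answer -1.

Answer: 8

Derivation:
Step 1: flows [1->0,3->0,3->1,3->2] -> levels [7 8 1 7]
Step 2: flows [1->0,0=3,1->3,3->2] -> levels [8 6 2 7]
Step 3: flows [0->1,0->3,3->1,3->2] -> levels [6 8 3 6]
Step 4: flows [1->0,0=3,1->3,3->2] -> levels [7 6 4 6]
Step 5: flows [0->1,0->3,1=3,3->2] -> levels [5 7 5 6]
Step 6: flows [1->0,3->0,1->3,3->2] -> levels [7 5 6 5]
Step 7: flows [0->1,0->3,1=3,2->3] -> levels [5 6 5 7]
Step 8: flows [1->0,3->0,3->1,3->2] -> levels [7 6 6 4]
Tank 3 first reaches <=4 at step 8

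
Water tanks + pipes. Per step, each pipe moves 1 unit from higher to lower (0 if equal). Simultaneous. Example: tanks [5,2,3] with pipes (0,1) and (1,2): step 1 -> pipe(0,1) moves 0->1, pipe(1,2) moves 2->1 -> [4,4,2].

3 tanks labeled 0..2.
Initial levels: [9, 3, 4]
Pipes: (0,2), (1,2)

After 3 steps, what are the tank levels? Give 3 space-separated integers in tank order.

Step 1: flows [0->2,2->1] -> levels [8 4 4]
Step 2: flows [0->2,1=2] -> levels [7 4 5]
Step 3: flows [0->2,2->1] -> levels [6 5 5]

Answer: 6 5 5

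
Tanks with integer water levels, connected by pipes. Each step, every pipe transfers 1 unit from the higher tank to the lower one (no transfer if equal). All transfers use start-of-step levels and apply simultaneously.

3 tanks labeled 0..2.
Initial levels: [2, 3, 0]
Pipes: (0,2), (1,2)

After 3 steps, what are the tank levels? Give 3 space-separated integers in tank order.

Step 1: flows [0->2,1->2] -> levels [1 2 2]
Step 2: flows [2->0,1=2] -> levels [2 2 1]
Step 3: flows [0->2,1->2] -> levels [1 1 3]

Answer: 1 1 3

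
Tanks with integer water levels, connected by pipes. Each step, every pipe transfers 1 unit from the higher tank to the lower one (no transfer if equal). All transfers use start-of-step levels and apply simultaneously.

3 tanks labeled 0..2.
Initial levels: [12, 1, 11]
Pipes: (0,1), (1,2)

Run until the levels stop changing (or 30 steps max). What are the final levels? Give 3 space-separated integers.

Step 1: flows [0->1,2->1] -> levels [11 3 10]
Step 2: flows [0->1,2->1] -> levels [10 5 9]
Step 3: flows [0->1,2->1] -> levels [9 7 8]
Step 4: flows [0->1,2->1] -> levels [8 9 7]
Step 5: flows [1->0,1->2] -> levels [9 7 8]
  -> period-2 cycle: step 5 state = step 3 state; never stabilizes
  -> state at step 30: (30-3) mod 2 = 1, same as step 4 -> [8 9 7]

Answer: 8 9 7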